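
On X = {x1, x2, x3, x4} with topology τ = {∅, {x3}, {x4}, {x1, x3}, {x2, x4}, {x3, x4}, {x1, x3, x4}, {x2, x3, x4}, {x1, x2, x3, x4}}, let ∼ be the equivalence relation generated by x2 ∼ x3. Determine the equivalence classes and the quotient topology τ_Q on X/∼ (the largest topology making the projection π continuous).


X/∼ = {[x1], [x2=x3], [x4]}; |τ_Q| = 4.

Equivalence classes: [x1], [x2=x3], [x4].
Quotient map π: X → X/∼ sends x1 ↦ [x1], x2 ↦ [x2=x3], x3 ↦ [x2=x3], x4 ↦ [x4].
For each subset V ⊆ X/∼, compute π^{-1}(V) ⊆ X and check whether π^{-1}(V) ∈ τ. V is open in τ_Q iff π^{-1}(V) ∈ τ.
  V = {}: π^{-1}(V) = ∅ ∈ τ ✓.
  V = {[x1]}: π^{-1}(V) = {x1} ∉ τ ✗.
  V = {[x2=x3]}: π^{-1}(V) = {x2, x3} ∉ τ ✗.
  V = {[x1], [x2=x3]}: π^{-1}(V) = {x1, x2, x3} ∉ τ ✗.
  V = {[x4]}: π^{-1}(V) = {x4} ∈ τ ✓.
  V = {[x1], [x4]}: π^{-1}(V) = {x1, x4} ∉ τ ✗.
  V = {[x2=x3], [x4]}: π^{-1}(V) = {x2, x3, x4} ∈ τ ✓.
  V = {[x1], [x2=x3], [x4]}: π^{-1}(V) = {x1, x2, x3, x4} ∈ τ ✓.
Open sets in the quotient: τ_Q = {{}, {[x4]}, {[x2=x3], [x4]}, {[x1], [x2=x3], [x4]}} (4 elements).


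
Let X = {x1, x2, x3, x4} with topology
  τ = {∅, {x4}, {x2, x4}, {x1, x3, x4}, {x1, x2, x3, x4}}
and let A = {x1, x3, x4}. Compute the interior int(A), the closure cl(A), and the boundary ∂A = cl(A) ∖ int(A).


int(A) = {x1, x3, x4}, cl(A) = {x1, x2, x3, x4}, ∂A = {x2}.

Closed sets in (X, τ) are complements of opens:
  closed(X, τ) = {∅, {x2}, {x1, x3}, {x1, x2, x3}, {x1, x2, x3, x4}}.
int(A) = ⋃ {U ∈ τ : U ⊆ A}. Opens contained in A: ∅, {x4}, {x1, x3, x4}.
Taking the union of these: int(A) = {x1, x3, x4}.
cl(A) = ⋂ {C closed : A ⊆ C}. Closed sets containing A: {x1, x2, x3, x4}.
Intersecting these: cl(A) = {x1, x2, x3, x4}.
∂A = cl(A) ∖ int(A) = {x1, x2, x3, x4} ∖ {x1, x3, x4} = {x2}.


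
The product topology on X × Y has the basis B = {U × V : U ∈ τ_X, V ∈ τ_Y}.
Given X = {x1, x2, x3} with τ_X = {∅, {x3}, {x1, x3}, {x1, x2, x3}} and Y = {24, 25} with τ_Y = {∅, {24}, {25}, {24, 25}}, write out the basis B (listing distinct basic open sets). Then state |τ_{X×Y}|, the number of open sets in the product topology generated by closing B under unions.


Basis B = {∅ × ∅, {x3} × {24}, {x3} × {25}, {x1, x3} × {24}, {x1, x3} × {25}, {x3} × {24, 25}, {x1, x2, x3} × {24}, {x1, x2, x3} × {25}, {x1, x3} × {24, 25}, {x1, x2, x3} × {24, 25}}; |τ_{X×Y}| = 16.

Enumerate products U × V with U ∈ τ_X, V ∈ τ_Y (deduplicated):
  ∅ × ∅ = {} (∅)
  {x3} × {24} = {(x3,24)}
  {x3} × {25} = {(x3,25)}
  {x1, x3} × {24} = {(x1,24), (x3,24)}
  {x1, x3} × {25} = {(x1,25), (x3,25)}
  {x3} × {24, 25} = {(x3,24), (x3,25)}
  {x1, x2, x3} × {24} = {(x1,24), (x2,24), (x3,24)}
  {x1, x2, x3} × {25} = {(x1,25), (x2,25), (x3,25)}
  {x1, x3} × {24, 25} = {(x1,24), (x1,25), (x3,24), (x3,25)}
  {x1, x2, x3} × {24, 25} = {(x1,24), (x1,25), (x2,24), (x2,25), (x3,24), (x3,25)}
These 10 distinct sets form the basis B.
Close under arbitrary unions to get τ_{X×Y}; counting gives |τ_{X×Y}| = 16.


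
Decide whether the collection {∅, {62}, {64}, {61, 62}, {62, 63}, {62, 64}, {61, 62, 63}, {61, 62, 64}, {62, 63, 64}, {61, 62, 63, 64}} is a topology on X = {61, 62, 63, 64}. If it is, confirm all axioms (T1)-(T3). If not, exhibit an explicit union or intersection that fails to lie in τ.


τ IS a topology on X.

Axiom (T1): ∅ ∈ τ? Yes; X ∈ τ? Yes.
Axiom (T2/T3): check pairwise unions and intersections of members of τ.
All pairwise intersections and unions checked — each lies in τ. Therefore τ satisfies (T1), (T2), (T3): it IS a topology on X.


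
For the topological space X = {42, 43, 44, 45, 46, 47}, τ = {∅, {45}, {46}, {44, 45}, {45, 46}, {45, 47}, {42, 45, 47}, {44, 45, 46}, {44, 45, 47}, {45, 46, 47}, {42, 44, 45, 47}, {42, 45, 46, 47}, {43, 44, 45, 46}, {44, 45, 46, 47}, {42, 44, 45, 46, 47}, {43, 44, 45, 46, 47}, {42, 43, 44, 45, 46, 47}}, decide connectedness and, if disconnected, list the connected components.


(X, τ) is connected.

Find clopen sets (U ∈ τ with X ∖ U ∈ τ):
  U = ∅, X ∖ U = {42, 43, 44, 45, 46, 47} — both open, so U is clopen.
  U = {42, 43, 44, 45, 46, 47}, X ∖ U = ∅ — both open, so U is clopen.
Only trivial clopens (∅ and X) exist, so (X, τ) is connected.
Compute connected components by grouping points that agree on all clopens:
  component: {42, 43, 44, 45, 46, 47}


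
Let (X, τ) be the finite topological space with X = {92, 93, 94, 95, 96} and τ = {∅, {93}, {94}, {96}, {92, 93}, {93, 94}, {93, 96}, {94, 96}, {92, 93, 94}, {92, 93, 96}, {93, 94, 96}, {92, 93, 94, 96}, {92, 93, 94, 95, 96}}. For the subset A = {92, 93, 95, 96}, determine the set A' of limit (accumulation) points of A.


A' = {92, 95}

For each x ∈ X, list the open sets U ∈ τ with x ∈ U, then check whether U ∩ (A ∖ {x}) ≠ ∅ for every such U.
  x = 92: opens ∋ x are {92, 93}, {92, 93, 94}, {92, 93, 96}, {92, 93, 94, 96}, {92, 93, 94, 95, 96}; each meets A ∖ {92}, so x IS a limit point.
  x = 93: open {93} ∋ x has {93} ∩ (A ∖ {93}) = ∅, so x is NOT a limit point.
  x = 94: open {94} ∋ x has {94} ∩ (A ∖ {94}) = ∅, so x is NOT a limit point.
  x = 95: opens ∋ x are {92, 93, 94, 95, 96}; each meets A ∖ {95}, so x IS a limit point.
  x = 96: open {96} ∋ x has {96} ∩ (A ∖ {96}) = ∅, so x is NOT a limit point.
Collecting: A' = {92, 95}.


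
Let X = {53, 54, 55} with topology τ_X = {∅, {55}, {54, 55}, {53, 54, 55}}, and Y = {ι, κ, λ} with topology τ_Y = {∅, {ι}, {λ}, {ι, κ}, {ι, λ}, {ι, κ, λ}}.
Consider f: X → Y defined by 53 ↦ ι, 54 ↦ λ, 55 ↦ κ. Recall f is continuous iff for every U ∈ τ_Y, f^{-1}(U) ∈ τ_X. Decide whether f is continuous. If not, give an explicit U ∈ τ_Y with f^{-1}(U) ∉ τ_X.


f is NOT continuous.

Compute f^{-1}(U) for each U ∈ τ_Y:
  U = ∅: f^{-1}(U) = ∅ ∈ τ_X ✓.
  U = {ι}: f^{-1}(U) = {53} ∉ τ_X ✗.
  U = {λ}: f^{-1}(U) = {54} ∉ τ_X ✗.
  U = {ι, κ}: f^{-1}(U) = {53, 55} ∉ τ_X ✗.
  U = {ι, λ}: f^{-1}(U) = {53, 54} ∉ τ_X ✗.
  U = {ι, κ, λ}: f^{-1}(U) = {53, 54, 55} ∈ τ_X ✓.
Found U = {ι} with f^{-1}(U) = {53} not in τ_X. Therefore f is NOT continuous.


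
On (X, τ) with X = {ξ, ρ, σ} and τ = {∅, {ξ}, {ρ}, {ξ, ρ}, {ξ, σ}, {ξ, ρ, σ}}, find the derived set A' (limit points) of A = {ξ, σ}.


A' = {σ}

For each x ∈ X, list the open sets U ∈ τ with x ∈ U, then check whether U ∩ (A ∖ {x}) ≠ ∅ for every such U.
  x = ξ: open {ξ} ∋ x has {ξ} ∩ (A ∖ {ξ}) = ∅, so x is NOT a limit point.
  x = ρ: open {ρ} ∋ x has {ρ} ∩ (A ∖ {ρ}) = ∅, so x is NOT a limit point.
  x = σ: opens ∋ x are {ξ, σ}, {ξ, ρ, σ}; each meets A ∖ {σ}, so x IS a limit point.
Collecting: A' = {σ}.


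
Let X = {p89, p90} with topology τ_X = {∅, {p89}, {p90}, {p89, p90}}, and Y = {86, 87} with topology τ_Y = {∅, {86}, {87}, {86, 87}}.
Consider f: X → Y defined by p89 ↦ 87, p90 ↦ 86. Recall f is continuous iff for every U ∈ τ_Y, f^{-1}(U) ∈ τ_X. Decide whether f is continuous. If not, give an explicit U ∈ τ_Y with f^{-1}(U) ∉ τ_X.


f IS continuous.

Compute f^{-1}(U) for each U ∈ τ_Y:
  U = ∅: f^{-1}(U) = ∅ ∈ τ_X ✓.
  U = {86}: f^{-1}(U) = {p90} ∈ τ_X ✓.
  U = {87}: f^{-1}(U) = {p89} ∈ τ_X ✓.
  U = {86, 87}: f^{-1}(U) = {p89, p90} ∈ τ_X ✓.
Every preimage lies in τ_X, so f IS continuous.


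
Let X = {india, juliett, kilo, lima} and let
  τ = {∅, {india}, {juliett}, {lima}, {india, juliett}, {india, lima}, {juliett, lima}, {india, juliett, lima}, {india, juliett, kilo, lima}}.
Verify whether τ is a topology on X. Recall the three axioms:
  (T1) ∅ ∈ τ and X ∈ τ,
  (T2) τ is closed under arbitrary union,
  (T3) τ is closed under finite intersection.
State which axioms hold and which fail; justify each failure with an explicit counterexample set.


τ IS a topology on X.

Axiom (T1): ∅ ∈ τ? Yes; X ∈ τ? Yes.
Axiom (T2/T3): check pairwise unions and intersections of members of τ.
All pairwise intersections and unions checked — each lies in τ. Therefore τ satisfies (T1), (T2), (T3): it IS a topology on X.


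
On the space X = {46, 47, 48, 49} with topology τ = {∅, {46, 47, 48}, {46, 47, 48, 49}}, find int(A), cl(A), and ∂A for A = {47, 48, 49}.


int(A) = ∅, cl(A) = {46, 47, 48, 49}, ∂A = {46, 47, 48, 49}.

Closed sets in (X, τ) are complements of opens:
  closed(X, τ) = {∅, {49}, {46, 47, 48, 49}}.
int(A) = ⋃ {U ∈ τ : U ⊆ A}. Opens contained in A: ∅.
Taking the union of these: int(A) = ∅.
cl(A) = ⋂ {C closed : A ⊆ C}. Closed sets containing A: {46, 47, 48, 49}.
Intersecting these: cl(A) = {46, 47, 48, 49}.
∂A = cl(A) ∖ int(A) = {46, 47, 48, 49} ∖ ∅ = {46, 47, 48, 49}.


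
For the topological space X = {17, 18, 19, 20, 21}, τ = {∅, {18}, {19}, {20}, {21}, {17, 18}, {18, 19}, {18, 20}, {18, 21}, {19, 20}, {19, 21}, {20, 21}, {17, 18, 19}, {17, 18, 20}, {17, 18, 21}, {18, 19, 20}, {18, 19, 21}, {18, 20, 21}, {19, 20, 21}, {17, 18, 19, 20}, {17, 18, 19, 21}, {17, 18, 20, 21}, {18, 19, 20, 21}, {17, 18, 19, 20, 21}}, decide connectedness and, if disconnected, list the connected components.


(X, τ) is disconnected; components = [{19}, {20}, {21}, {17, 18}].

Find clopen sets (U ∈ τ with X ∖ U ∈ τ):
  U = ∅, X ∖ U = {17, 18, 19, 20, 21} — both open, so U is clopen.
  U = {19}, X ∖ U = {17, 18, 20, 21} — both open, so U is clopen.
  U = {20}, X ∖ U = {17, 18, 19, 21} — both open, so U is clopen.
  U = {21}, X ∖ U = {17, 18, 19, 20} — both open, so U is clopen.
  U = {17, 18}, X ∖ U = {19, 20, 21} — both open, so U is clopen.
  U = {19, 20}, X ∖ U = {17, 18, 21} — both open, so U is clopen.
  U = {19, 21}, X ∖ U = {17, 18, 20} — both open, so U is clopen.
  U = {20, 21}, X ∖ U = {17, 18, 19} — both open, so U is clopen.
  U = {17, 18, 19}, X ∖ U = {20, 21} — both open, so U is clopen.
  U = {17, 18, 20}, X ∖ U = {19, 21} — both open, so U is clopen.
  U = {17, 18, 21}, X ∖ U = {19, 20} — both open, so U is clopen.
  U = {19, 20, 21}, X ∖ U = {17, 18} — both open, so U is clopen.
  U = {17, 18, 19, 20}, X ∖ U = {21} — both open, so U is clopen.
  U = {17, 18, 19, 21}, X ∖ U = {20} — both open, so U is clopen.
  U = {17, 18, 20, 21}, X ∖ U = {19} — both open, so U is clopen.
  U = {17, 18, 19, 20, 21}, X ∖ U = ∅ — both open, so U is clopen.
Nontrivial clopen(s) exist: e.g. {17, 18, 20, 21}. So (X, τ) is disconnected.
Compute connected components by grouping points that agree on all clopens:
  component: {19}
  component: {20}
  component: {21}
  component: {17, 18}


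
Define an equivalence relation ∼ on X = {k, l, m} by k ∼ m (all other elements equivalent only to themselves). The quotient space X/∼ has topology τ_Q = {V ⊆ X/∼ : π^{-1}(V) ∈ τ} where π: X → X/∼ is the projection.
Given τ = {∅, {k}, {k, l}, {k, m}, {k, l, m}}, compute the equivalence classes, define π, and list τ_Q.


X/∼ = {[k=m], [l]}; |τ_Q| = 3.

Equivalence classes: [k=m], [l].
Quotient map π: X → X/∼ sends k ↦ [k=m], l ↦ [l], m ↦ [k=m].
For each subset V ⊆ X/∼, compute π^{-1}(V) ⊆ X and check whether π^{-1}(V) ∈ τ. V is open in τ_Q iff π^{-1}(V) ∈ τ.
  V = {}: π^{-1}(V) = ∅ ∈ τ ✓.
  V = {[k=m]}: π^{-1}(V) = {k, m} ∈ τ ✓.
  V = {[l]}: π^{-1}(V) = {l} ∉ τ ✗.
  V = {[k=m], [l]}: π^{-1}(V) = {k, l, m} ∈ τ ✓.
Open sets in the quotient: τ_Q = {{}, {[k=m]}, {[k=m], [l]}} (3 elements).


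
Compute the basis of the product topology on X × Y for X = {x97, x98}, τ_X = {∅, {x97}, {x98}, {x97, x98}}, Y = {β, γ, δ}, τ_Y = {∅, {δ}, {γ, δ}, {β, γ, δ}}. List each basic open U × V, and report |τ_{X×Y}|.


Basis B = {∅ × ∅, {x97} × {δ}, {x98} × {δ}, {x97} × {γ, δ}, {x97, x98} × {δ}, {x98} × {γ, δ}, {x97} × {β, γ, δ}, {x98} × {β, γ, δ}, {x97, x98} × {γ, δ}, {x97, x98} × {β, γ, δ}}; |τ_{X×Y}| = 16.

Enumerate products U × V with U ∈ τ_X, V ∈ τ_Y (deduplicated):
  ∅ × ∅ = {} (∅)
  {x97} × {δ} = {(x97,δ)}
  {x98} × {δ} = {(x98,δ)}
  {x97} × {γ, δ} = {(x97,γ), (x97,δ)}
  {x97, x98} × {δ} = {(x97,δ), (x98,δ)}
  {x98} × {γ, δ} = {(x98,γ), (x98,δ)}
  {x97} × {β, γ, δ} = {(x97,β), (x97,γ), (x97,δ)}
  {x98} × {β, γ, δ} = {(x98,β), (x98,γ), (x98,δ)}
  {x97, x98} × {γ, δ} = {(x97,γ), (x97,δ), (x98,γ), (x98,δ)}
  {x97, x98} × {β, γ, δ} = {(x97,β), (x97,γ), (x97,δ), (x98,β), (x98,γ), (x98,δ)}
These 10 distinct sets form the basis B.
Close under arbitrary unions to get τ_{X×Y}; counting gives |τ_{X×Y}| = 16.


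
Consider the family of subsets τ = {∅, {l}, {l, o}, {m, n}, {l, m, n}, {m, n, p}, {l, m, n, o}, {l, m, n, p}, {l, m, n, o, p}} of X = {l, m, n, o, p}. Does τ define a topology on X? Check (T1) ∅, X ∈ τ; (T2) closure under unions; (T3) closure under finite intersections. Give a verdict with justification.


τ IS a topology on X.

Axiom (T1): ∅ ∈ τ? Yes; X ∈ τ? Yes.
Axiom (T2/T3): check pairwise unions and intersections of members of τ.
All pairwise intersections and unions checked — each lies in τ. Therefore τ satisfies (T1), (T2), (T3): it IS a topology on X.


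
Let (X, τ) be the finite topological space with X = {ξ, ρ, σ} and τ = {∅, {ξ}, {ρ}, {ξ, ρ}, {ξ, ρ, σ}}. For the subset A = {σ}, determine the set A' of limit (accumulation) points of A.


A' = ∅

For each x ∈ X, list the open sets U ∈ τ with x ∈ U, then check whether U ∩ (A ∖ {x}) ≠ ∅ for every such U.
  x = ξ: open {ξ} ∋ x has {ξ} ∩ (A ∖ {ξ}) = ∅, so x is NOT a limit point.
  x = ρ: open {ρ} ∋ x has {ρ} ∩ (A ∖ {ρ}) = ∅, so x is NOT a limit point.
  x = σ: open {ξ, ρ, σ} ∋ x has {ξ, ρ, σ} ∩ (A ∖ {σ}) = ∅, so x is NOT a limit point.
Collecting: A' = ∅.


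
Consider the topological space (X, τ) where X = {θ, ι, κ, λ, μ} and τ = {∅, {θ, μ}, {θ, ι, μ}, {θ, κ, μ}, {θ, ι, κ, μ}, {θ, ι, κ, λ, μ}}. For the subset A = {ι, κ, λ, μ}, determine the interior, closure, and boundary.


int(A) = ∅, cl(A) = {θ, ι, κ, λ, μ}, ∂A = {θ, ι, κ, λ, μ}.

Closed sets in (X, τ) are complements of opens:
  closed(X, τ) = {∅, {λ}, {ι, λ}, {κ, λ}, {ι, κ, λ}, {θ, ι, κ, λ, μ}}.
int(A) = ⋃ {U ∈ τ : U ⊆ A}. Opens contained in A: ∅.
Taking the union of these: int(A) = ∅.
cl(A) = ⋂ {C closed : A ⊆ C}. Closed sets containing A: {θ, ι, κ, λ, μ}.
Intersecting these: cl(A) = {θ, ι, κ, λ, μ}.
∂A = cl(A) ∖ int(A) = {θ, ι, κ, λ, μ} ∖ ∅ = {θ, ι, κ, λ, μ}.


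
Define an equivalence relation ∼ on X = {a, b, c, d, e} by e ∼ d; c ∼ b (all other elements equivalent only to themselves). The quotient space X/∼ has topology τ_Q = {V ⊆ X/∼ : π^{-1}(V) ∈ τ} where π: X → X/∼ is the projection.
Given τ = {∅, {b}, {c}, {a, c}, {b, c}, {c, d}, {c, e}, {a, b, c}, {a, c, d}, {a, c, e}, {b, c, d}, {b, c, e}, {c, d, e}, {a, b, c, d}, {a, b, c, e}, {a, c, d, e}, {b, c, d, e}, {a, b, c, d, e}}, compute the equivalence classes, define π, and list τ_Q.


X/∼ = {[a], [b=c], [d=e]}; |τ_Q| = 5.

Equivalence classes: [a], [b=c], [d=e].
Quotient map π: X → X/∼ sends a ↦ [a], b ↦ [b=c], c ↦ [b=c], d ↦ [d=e], e ↦ [d=e].
For each subset V ⊆ X/∼, compute π^{-1}(V) ⊆ X and check whether π^{-1}(V) ∈ τ. V is open in τ_Q iff π^{-1}(V) ∈ τ.
  V = {}: π^{-1}(V) = ∅ ∈ τ ✓.
  V = {[a]}: π^{-1}(V) = {a} ∉ τ ✗.
  V = {[b=c]}: π^{-1}(V) = {b, c} ∈ τ ✓.
  V = {[a], [b=c]}: π^{-1}(V) = {a, b, c} ∈ τ ✓.
  V = {[d=e]}: π^{-1}(V) = {d, e} ∉ τ ✗.
  V = {[a], [d=e]}: π^{-1}(V) = {a, d, e} ∉ τ ✗.
  V = {[b=c], [d=e]}: π^{-1}(V) = {b, c, d, e} ∈ τ ✓.
  V = {[a], [b=c], [d=e]}: π^{-1}(V) = {a, b, c, d, e} ∈ τ ✓.
Open sets in the quotient: τ_Q = {{}, {[b=c]}, {[a], [b=c]}, {[b=c], [d=e]}, {[a], [b=c], [d=e]}} (5 elements).


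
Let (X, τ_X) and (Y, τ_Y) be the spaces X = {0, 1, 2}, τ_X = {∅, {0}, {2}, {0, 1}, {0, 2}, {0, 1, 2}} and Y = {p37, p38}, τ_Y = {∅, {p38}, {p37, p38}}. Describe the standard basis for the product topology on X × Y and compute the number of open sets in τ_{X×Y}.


Basis B = {∅ × ∅, {0} × {p38}, {2} × {p38}, {0} × {p37, p38}, {0, 1} × {p38}, {0, 2} × {p38}, {2} × {p37, p38}, {0, 1, 2} × {p38}, {0, 1} × {p37, p38}, {0, 2} × {p37, p38}, {0, 1, 2} × {p37, p38}}; |τ_{X×Y}| = 18.

Enumerate products U × V with U ∈ τ_X, V ∈ τ_Y (deduplicated):
  ∅ × ∅ = {} (∅)
  {0} × {p38} = {(0,p38)}
  {2} × {p38} = {(2,p38)}
  {0} × {p37, p38} = {(0,p37), (0,p38)}
  {0, 1} × {p38} = {(0,p38), (1,p38)}
  {0, 2} × {p38} = {(0,p38), (2,p38)}
  {2} × {p37, p38} = {(2,p37), (2,p38)}
  {0, 1, 2} × {p38} = {(0,p38), (1,p38), (2,p38)}
  {0, 1} × {p37, p38} = {(0,p37), (0,p38), (1,p37), (1,p38)}
  {0, 2} × {p37, p38} = {(0,p37), (0,p38), (2,p37), (2,p38)}
  {0, 1, 2} × {p37, p38} = {(0,p37), (0,p38), (1,p37), (1,p38), (2,p37), (2,p38)}
These 11 distinct sets form the basis B.
Close under arbitrary unions to get τ_{X×Y}; counting gives |τ_{X×Y}| = 18.


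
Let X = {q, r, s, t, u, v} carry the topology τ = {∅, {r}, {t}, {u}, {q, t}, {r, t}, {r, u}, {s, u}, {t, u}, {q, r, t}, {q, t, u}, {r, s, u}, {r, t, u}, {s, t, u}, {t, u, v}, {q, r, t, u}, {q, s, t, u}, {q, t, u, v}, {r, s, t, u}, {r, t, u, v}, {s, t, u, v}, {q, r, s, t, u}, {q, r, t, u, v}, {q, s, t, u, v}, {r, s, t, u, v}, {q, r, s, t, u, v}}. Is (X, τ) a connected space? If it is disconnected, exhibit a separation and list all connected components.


(X, τ) is disconnected; components = [{r}, {q, s, t, u, v}].

Find clopen sets (U ∈ τ with X ∖ U ∈ τ):
  U = ∅, X ∖ U = {q, r, s, t, u, v} — both open, so U is clopen.
  U = {r}, X ∖ U = {q, s, t, u, v} — both open, so U is clopen.
  U = {q, s, t, u, v}, X ∖ U = {r} — both open, so U is clopen.
  U = {q, r, s, t, u, v}, X ∖ U = ∅ — both open, so U is clopen.
Nontrivial clopen(s) exist: e.g. {q, s, t, u, v}. So (X, τ) is disconnected.
Compute connected components by grouping points that agree on all clopens:
  component: {r}
  component: {q, s, t, u, v}


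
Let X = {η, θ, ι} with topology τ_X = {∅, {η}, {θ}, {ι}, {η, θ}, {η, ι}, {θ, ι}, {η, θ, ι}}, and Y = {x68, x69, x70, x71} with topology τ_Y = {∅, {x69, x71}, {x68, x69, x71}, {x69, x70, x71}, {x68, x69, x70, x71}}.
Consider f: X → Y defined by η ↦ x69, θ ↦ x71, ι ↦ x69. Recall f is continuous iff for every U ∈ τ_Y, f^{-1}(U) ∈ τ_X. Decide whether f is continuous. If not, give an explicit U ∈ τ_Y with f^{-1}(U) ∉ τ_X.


f IS continuous.

Compute f^{-1}(U) for each U ∈ τ_Y:
  U = ∅: f^{-1}(U) = ∅ ∈ τ_X ✓.
  U = {x69, x71}: f^{-1}(U) = {η, θ, ι} ∈ τ_X ✓.
  U = {x68, x69, x71}: f^{-1}(U) = {η, θ, ι} ∈ τ_X ✓.
  U = {x69, x70, x71}: f^{-1}(U) = {η, θ, ι} ∈ τ_X ✓.
  U = {x68, x69, x70, x71}: f^{-1}(U) = {η, θ, ι} ∈ τ_X ✓.
Every preimage lies in τ_X, so f IS continuous.


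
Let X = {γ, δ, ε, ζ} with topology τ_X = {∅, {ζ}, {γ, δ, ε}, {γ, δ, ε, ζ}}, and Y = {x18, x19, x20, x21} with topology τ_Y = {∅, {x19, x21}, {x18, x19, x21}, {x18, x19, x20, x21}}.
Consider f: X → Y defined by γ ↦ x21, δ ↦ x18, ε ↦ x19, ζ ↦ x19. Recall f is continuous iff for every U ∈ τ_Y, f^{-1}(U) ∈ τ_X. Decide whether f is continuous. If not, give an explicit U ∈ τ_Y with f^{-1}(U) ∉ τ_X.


f is NOT continuous.

Compute f^{-1}(U) for each U ∈ τ_Y:
  U = ∅: f^{-1}(U) = ∅ ∈ τ_X ✓.
  U = {x19, x21}: f^{-1}(U) = {γ, ε, ζ} ∉ τ_X ✗.
  U = {x18, x19, x21}: f^{-1}(U) = {γ, δ, ε, ζ} ∈ τ_X ✓.
  U = {x18, x19, x20, x21}: f^{-1}(U) = {γ, δ, ε, ζ} ∈ τ_X ✓.
Found U = {x19, x21} with f^{-1}(U) = {γ, ε, ζ} not in τ_X. Therefore f is NOT continuous.


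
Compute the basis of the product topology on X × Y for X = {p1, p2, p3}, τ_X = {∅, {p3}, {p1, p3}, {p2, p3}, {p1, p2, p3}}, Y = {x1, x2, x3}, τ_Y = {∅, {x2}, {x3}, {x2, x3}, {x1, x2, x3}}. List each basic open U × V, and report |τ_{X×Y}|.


Basis B = {∅ × ∅, {p3} × {x2}, {p3} × {x3}, {p1, p3} × {x2}, {p1, p3} × {x3}, {p2, p3} × {x2}, {p2, p3} × {x3}, {p3} × {x2, x3}, {p1, p2, p3} × {x2}, {p1, p2, p3} × {x3}, {p3} × {x1, x2, x3}, {p1, p3} × {x2, x3}, {p2, p3} × {x2, x3}, {p1, p3} × {x1, x2, x3}, {p1, p2, p3} × {x2, x3}, {p2, p3} × {x1, x2, x3}, {p1, p2, p3} × {x1, x2, x3}}; |τ_{X×Y}| = 50.

Enumerate products U × V with U ∈ τ_X, V ∈ τ_Y (deduplicated):
  ∅ × ∅ = {} (∅)
  {p3} × {x2} = {(p3,x2)}
  {p3} × {x3} = {(p3,x3)}
  {p1, p3} × {x2} = {(p1,x2), (p3,x2)}
  {p1, p3} × {x3} = {(p1,x3), (p3,x3)}
  {p2, p3} × {x2} = {(p2,x2), (p3,x2)}
  {p2, p3} × {x3} = {(p2,x3), (p3,x3)}
  {p3} × {x2, x3} = {(p3,x2), (p3,x3)}
  {p1, p2, p3} × {x2} = {(p1,x2), (p2,x2), (p3,x2)}
  {p1, p2, p3} × {x3} = {(p1,x3), (p2,x3), (p3,x3)}
  {p3} × {x1, x2, x3} = {(p3,x1), (p3,x2), (p3,x3)}
  {p1, p3} × {x2, x3} = {(p1,x2), (p1,x3), (p3,x2), (p3,x3)}
  {p2, p3} × {x2, x3} = {(p2,x2), (p2,x3), (p3,x2), (p3,x3)}
  {p1, p3} × {x1, x2, x3} = {(p1,x1), (p1,x2), (p1,x3), (p3,x1), (p3,x2), (p3,x3)}
  {p1, p2, p3} × {x2, x3} = {(p1,x2), (p1,x3), (p2,x2), (p2,x3), (p3,x2), (p3,x3)}
  {p2, p3} × {x1, x2, x3} = {(p2,x1), (p2,x2), (p2,x3), (p3,x1), (p3,x2), (p3,x3)}
  {p1, p2, p3} × {x1, x2, x3} = {(p1,x1), (p1,x2), (p1,x3), (p2,x1), (p2,x2), (p2,x3), (p3,x1), (p3,x2), (p3,x3)}
These 17 distinct sets form the basis B.
Close under arbitrary unions to get τ_{X×Y}; counting gives |τ_{X×Y}| = 50.


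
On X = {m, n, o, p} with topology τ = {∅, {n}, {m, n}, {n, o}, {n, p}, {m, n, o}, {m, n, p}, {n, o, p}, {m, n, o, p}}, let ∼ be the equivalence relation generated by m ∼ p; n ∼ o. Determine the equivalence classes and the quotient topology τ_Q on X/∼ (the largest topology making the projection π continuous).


X/∼ = {[m=p], [n=o]}; |τ_Q| = 3.

Equivalence classes: [m=p], [n=o].
Quotient map π: X → X/∼ sends m ↦ [m=p], n ↦ [n=o], o ↦ [n=o], p ↦ [m=p].
For each subset V ⊆ X/∼, compute π^{-1}(V) ⊆ X and check whether π^{-1}(V) ∈ τ. V is open in τ_Q iff π^{-1}(V) ∈ τ.
  V = {}: π^{-1}(V) = ∅ ∈ τ ✓.
  V = {[m=p]}: π^{-1}(V) = {m, p} ∉ τ ✗.
  V = {[n=o]}: π^{-1}(V) = {n, o} ∈ τ ✓.
  V = {[m=p], [n=o]}: π^{-1}(V) = {m, n, o, p} ∈ τ ✓.
Open sets in the quotient: τ_Q = {{}, {[n=o]}, {[m=p], [n=o]}} (3 elements).


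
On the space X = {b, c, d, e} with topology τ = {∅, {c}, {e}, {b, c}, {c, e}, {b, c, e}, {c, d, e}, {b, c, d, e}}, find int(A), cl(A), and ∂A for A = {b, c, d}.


int(A) = {b, c}, cl(A) = {b, c, d}, ∂A = {d}.

Closed sets in (X, τ) are complements of opens:
  closed(X, τ) = {∅, {b}, {d}, {b, d}, {d, e}, {b, c, d}, {b, d, e}, {b, c, d, e}}.
int(A) = ⋃ {U ∈ τ : U ⊆ A}. Opens contained in A: ∅, {c}, {b, c}.
Taking the union of these: int(A) = {b, c}.
cl(A) = ⋂ {C closed : A ⊆ C}. Closed sets containing A: {b, c, d}, {b, c, d, e}.
Intersecting these: cl(A) = {b, c, d}.
∂A = cl(A) ∖ int(A) = {b, c, d} ∖ {b, c} = {d}.


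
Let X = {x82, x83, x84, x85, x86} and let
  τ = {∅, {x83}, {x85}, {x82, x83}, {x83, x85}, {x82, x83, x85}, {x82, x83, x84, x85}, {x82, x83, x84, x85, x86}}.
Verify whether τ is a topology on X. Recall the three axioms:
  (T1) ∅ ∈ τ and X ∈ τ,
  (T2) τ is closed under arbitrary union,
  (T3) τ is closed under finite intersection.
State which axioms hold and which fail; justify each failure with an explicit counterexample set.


τ IS a topology on X.

Axiom (T1): ∅ ∈ τ? Yes; X ∈ τ? Yes.
Axiom (T2/T3): check pairwise unions and intersections of members of τ.
All pairwise intersections and unions checked — each lies in τ. Therefore τ satisfies (T1), (T2), (T3): it IS a topology on X.


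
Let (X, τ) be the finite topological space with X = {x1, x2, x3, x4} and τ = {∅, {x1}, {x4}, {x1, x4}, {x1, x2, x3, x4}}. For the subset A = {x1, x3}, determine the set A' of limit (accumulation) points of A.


A' = {x2, x3}

For each x ∈ X, list the open sets U ∈ τ with x ∈ U, then check whether U ∩ (A ∖ {x}) ≠ ∅ for every such U.
  x = x1: open {x1} ∋ x has {x1} ∩ (A ∖ {x1}) = ∅, so x is NOT a limit point.
  x = x2: opens ∋ x are {x1, x2, x3, x4}; each meets A ∖ {x2}, so x IS a limit point.
  x = x3: opens ∋ x are {x1, x2, x3, x4}; each meets A ∖ {x3}, so x IS a limit point.
  x = x4: open {x4} ∋ x has {x4} ∩ (A ∖ {x4}) = ∅, so x is NOT a limit point.
Collecting: A' = {x2, x3}.


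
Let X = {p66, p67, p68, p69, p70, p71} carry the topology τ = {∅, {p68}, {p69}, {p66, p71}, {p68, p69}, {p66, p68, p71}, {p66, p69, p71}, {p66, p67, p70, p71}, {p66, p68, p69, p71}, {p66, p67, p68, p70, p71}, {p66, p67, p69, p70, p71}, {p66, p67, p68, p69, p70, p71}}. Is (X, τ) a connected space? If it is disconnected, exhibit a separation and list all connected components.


(X, τ) is disconnected; components = [{p68}, {p69}, {p66, p67, p70, p71}].

Find clopen sets (U ∈ τ with X ∖ U ∈ τ):
  U = ∅, X ∖ U = {p66, p67, p68, p69, p70, p71} — both open, so U is clopen.
  U = {p68}, X ∖ U = {p66, p67, p69, p70, p71} — both open, so U is clopen.
  U = {p69}, X ∖ U = {p66, p67, p68, p70, p71} — both open, so U is clopen.
  U = {p68, p69}, X ∖ U = {p66, p67, p70, p71} — both open, so U is clopen.
  U = {p66, p67, p70, p71}, X ∖ U = {p68, p69} — both open, so U is clopen.
  U = {p66, p67, p68, p70, p71}, X ∖ U = {p69} — both open, so U is clopen.
  U = {p66, p67, p69, p70, p71}, X ∖ U = {p68} — both open, so U is clopen.
  U = {p66, p67, p68, p69, p70, p71}, X ∖ U = ∅ — both open, so U is clopen.
Nontrivial clopen(s) exist: e.g. {p66, p67, p68, p70, p71}. So (X, τ) is disconnected.
Compute connected components by grouping points that agree on all clopens:
  component: {p68}
  component: {p69}
  component: {p66, p67, p70, p71}


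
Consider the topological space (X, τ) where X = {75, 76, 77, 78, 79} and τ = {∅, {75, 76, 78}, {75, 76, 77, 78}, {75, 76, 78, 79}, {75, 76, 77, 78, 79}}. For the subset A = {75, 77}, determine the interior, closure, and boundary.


int(A) = ∅, cl(A) = {75, 76, 77, 78, 79}, ∂A = {75, 76, 77, 78, 79}.

Closed sets in (X, τ) are complements of opens:
  closed(X, τ) = {∅, {77}, {79}, {77, 79}, {75, 76, 77, 78, 79}}.
int(A) = ⋃ {U ∈ τ : U ⊆ A}. Opens contained in A: ∅.
Taking the union of these: int(A) = ∅.
cl(A) = ⋂ {C closed : A ⊆ C}. Closed sets containing A: {75, 76, 77, 78, 79}.
Intersecting these: cl(A) = {75, 76, 77, 78, 79}.
∂A = cl(A) ∖ int(A) = {75, 76, 77, 78, 79} ∖ ∅ = {75, 76, 77, 78, 79}.


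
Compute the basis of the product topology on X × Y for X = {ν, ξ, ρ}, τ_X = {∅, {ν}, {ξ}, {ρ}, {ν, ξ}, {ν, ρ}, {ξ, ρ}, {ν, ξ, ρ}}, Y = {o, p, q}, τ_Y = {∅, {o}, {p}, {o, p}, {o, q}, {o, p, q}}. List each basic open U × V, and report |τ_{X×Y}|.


Basis B = {∅ × ∅, {ν} × {o}, {ν} × {p}, {ξ} × {o}, {ξ} × {p}, {ρ} × {o}, {ρ} × {p}, {ν} × {o, p}, {ν} × {o, q}, {ν, ξ} × {o}, {ν, ρ} × {o}, {ν, ξ} × {p}, {ν, ρ} × {p}, {ξ} × {o, p}, {ξ} × {o, q}, {ξ, ρ} × {o}, {ξ, ρ} × {p}, {ρ} × {o, p}, {ρ} × {o, q}, {ν} × {o, p, q}, {ν, ξ, ρ} × {o}, {ν, ξ, ρ} × {p}, {ξ} × {o, p, q}, {ρ} × {o, p, q}, {ν, ξ} × {o, p}, {ν, ρ} × {o, p}, {ν, ξ} × {o, q}, {ν, ρ} × {o, q}, {ξ, ρ} × {o, p}, {ξ, ρ} × {o, q}, {ν, ξ} × {o, p, q}, {ν, ρ} × {o, p, q}, {ν, ξ, ρ} × {o, p}, {ν, ξ, ρ} × {o, q}, {ξ, ρ} × {o, p, q}, {ν, ξ, ρ} × {o, p, q}}; |τ_{X×Y}| = 216.

Enumerate products U × V with U ∈ τ_X, V ∈ τ_Y (deduplicated):
  ∅ × ∅ = {} (∅)
  {ν} × {o} = {(ν,o)}
  {ν} × {p} = {(ν,p)}
  {ξ} × {o} = {(ξ,o)}
  {ξ} × {p} = {(ξ,p)}
  {ρ} × {o} = {(ρ,o)}
  {ρ} × {p} = {(ρ,p)}
  {ν} × {o, p} = {(ν,o), (ν,p)}
  {ν} × {o, q} = {(ν,o), (ν,q)}
  {ν, ξ} × {o} = {(ν,o), (ξ,o)}
  {ν, ρ} × {o} = {(ν,o), (ρ,o)}
  {ν, ξ} × {p} = {(ν,p), (ξ,p)}
  {ν, ρ} × {p} = {(ν,p), (ρ,p)}
  {ξ} × {o, p} = {(ξ,o), (ξ,p)}
  {ξ} × {o, q} = {(ξ,o), (ξ,q)}
  {ξ, ρ} × {o} = {(ξ,o), (ρ,o)}
  {ξ, ρ} × {p} = {(ξ,p), (ρ,p)}
  {ρ} × {o, p} = {(ρ,o), (ρ,p)}
  {ρ} × {o, q} = {(ρ,o), (ρ,q)}
  {ν} × {o, p, q} = {(ν,o), (ν,p), (ν,q)}
  {ν, ξ, ρ} × {o} = {(ν,o), (ξ,o), (ρ,o)}
  {ν, ξ, ρ} × {p} = {(ν,p), (ξ,p), (ρ,p)}
  {ξ} × {o, p, q} = {(ξ,o), (ξ,p), (ξ,q)}
  {ρ} × {o, p, q} = {(ρ,o), (ρ,p), (ρ,q)}
  {ν, ξ} × {o, p} = {(ν,o), (ν,p), (ξ,o), (ξ,p)}
  {ν, ρ} × {o, p} = {(ν,o), (ν,p), (ρ,o), (ρ,p)}
  {ν, ξ} × {o, q} = {(ν,o), (ν,q), (ξ,o), (ξ,q)}
  {ν, ρ} × {o, q} = {(ν,o), (ν,q), (ρ,o), (ρ,q)}
  {ξ, ρ} × {o, p} = {(ξ,o), (ξ,p), (ρ,o), (ρ,p)}
  {ξ, ρ} × {o, q} = {(ξ,o), (ξ,q), (ρ,o), (ρ,q)}
  {ν, ξ} × {o, p, q} = {(ν,o), (ν,p), (ν,q), (ξ,o), (ξ,p), (ξ,q)}
  {ν, ρ} × {o, p, q} = {(ν,o), (ν,p), (ν,q), (ρ,o), (ρ,p), (ρ,q)}
  {ν, ξ, ρ} × {o, p} = {(ν,o), (ν,p), (ξ,o), (ξ,p), (ρ,o), (ρ,p)}
  {ν, ξ, ρ} × {o, q} = {(ν,o), (ν,q), (ξ,o), (ξ,q), (ρ,o), (ρ,q)}
  {ξ, ρ} × {o, p, q} = {(ξ,o), (ξ,p), (ξ,q), (ρ,o), (ρ,p), (ρ,q)}
  {ν, ξ, ρ} × {o, p, q} = {(ν,o), (ν,p), (ν,q), (ξ,o), (ξ,p), (ξ,q), (ρ,o), (ρ,p), (ρ,q)}
These 36 distinct sets form the basis B.
Close under arbitrary unions to get τ_{X×Y}; counting gives |τ_{X×Y}| = 216.


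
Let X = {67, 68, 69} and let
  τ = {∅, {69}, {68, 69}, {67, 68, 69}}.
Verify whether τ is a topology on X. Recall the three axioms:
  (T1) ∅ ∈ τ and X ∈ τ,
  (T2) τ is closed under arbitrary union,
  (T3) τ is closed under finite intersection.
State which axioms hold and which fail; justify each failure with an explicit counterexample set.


τ IS a topology on X.

Axiom (T1): ∅ ∈ τ? Yes; X ∈ τ? Yes.
Axiom (T2/T3): check pairwise unions and intersections of members of τ.
All pairwise intersections and unions checked — each lies in τ. Therefore τ satisfies (T1), (T2), (T3): it IS a topology on X.


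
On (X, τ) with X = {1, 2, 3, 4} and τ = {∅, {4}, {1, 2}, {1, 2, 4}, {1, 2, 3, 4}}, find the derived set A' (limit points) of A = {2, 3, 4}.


A' = {1, 3}

For each x ∈ X, list the open sets U ∈ τ with x ∈ U, then check whether U ∩ (A ∖ {x}) ≠ ∅ for every such U.
  x = 1: opens ∋ x are {1, 2}, {1, 2, 4}, {1, 2, 3, 4}; each meets A ∖ {1}, so x IS a limit point.
  x = 2: open {1, 2} ∋ x has {1, 2} ∩ (A ∖ {2}) = ∅, so x is NOT a limit point.
  x = 3: opens ∋ x are {1, 2, 3, 4}; each meets A ∖ {3}, so x IS a limit point.
  x = 4: open {4} ∋ x has {4} ∩ (A ∖ {4}) = ∅, so x is NOT a limit point.
Collecting: A' = {1, 3}.


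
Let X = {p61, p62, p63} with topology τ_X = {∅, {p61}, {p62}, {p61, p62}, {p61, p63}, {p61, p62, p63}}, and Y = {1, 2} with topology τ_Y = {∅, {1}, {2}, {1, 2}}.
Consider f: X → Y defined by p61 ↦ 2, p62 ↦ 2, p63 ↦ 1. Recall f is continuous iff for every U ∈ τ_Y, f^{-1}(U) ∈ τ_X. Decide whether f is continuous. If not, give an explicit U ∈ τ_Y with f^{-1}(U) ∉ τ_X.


f is NOT continuous.

Compute f^{-1}(U) for each U ∈ τ_Y:
  U = ∅: f^{-1}(U) = ∅ ∈ τ_X ✓.
  U = {1}: f^{-1}(U) = {p63} ∉ τ_X ✗.
  U = {2}: f^{-1}(U) = {p61, p62} ∈ τ_X ✓.
  U = {1, 2}: f^{-1}(U) = {p61, p62, p63} ∈ τ_X ✓.
Found U = {1} with f^{-1}(U) = {p63} not in τ_X. Therefore f is NOT continuous.


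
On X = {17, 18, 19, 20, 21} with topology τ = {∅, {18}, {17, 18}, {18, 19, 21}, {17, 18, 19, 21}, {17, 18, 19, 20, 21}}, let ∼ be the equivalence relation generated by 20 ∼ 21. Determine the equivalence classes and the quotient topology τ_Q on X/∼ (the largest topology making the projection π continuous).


X/∼ = {[17], [18], [19], [20=21]}; |τ_Q| = 4.

Equivalence classes: [17], [18], [19], [20=21].
Quotient map π: X → X/∼ sends 17 ↦ [17], 18 ↦ [18], 19 ↦ [19], 20 ↦ [20=21], 21 ↦ [20=21].
For each subset V ⊆ X/∼, compute π^{-1}(V) ⊆ X and check whether π^{-1}(V) ∈ τ. V is open in τ_Q iff π^{-1}(V) ∈ τ.
  V = {}: π^{-1}(V) = ∅ ∈ τ ✓.
  V = {[17]}: π^{-1}(V) = {17} ∉ τ ✗.
  V = {[18]}: π^{-1}(V) = {18} ∈ τ ✓.
  V = {[17], [18]}: π^{-1}(V) = {17, 18} ∈ τ ✓.
  V = {[19]}: π^{-1}(V) = {19} ∉ τ ✗.
  V = {[17], [19]}: π^{-1}(V) = {17, 19} ∉ τ ✗.
  V = {[18], [19]}: π^{-1}(V) = {18, 19} ∉ τ ✗.
  V = {[17], [18], [19]}: π^{-1}(V) = {17, 18, 19} ∉ τ ✗.
  V = {[20=21]}: π^{-1}(V) = {20, 21} ∉ τ ✗.
  V = {[17], [20=21]}: π^{-1}(V) = {17, 20, 21} ∉ τ ✗.
  V = {[18], [20=21]}: π^{-1}(V) = {18, 20, 21} ∉ τ ✗.
  V = {[17], [18], [20=21]}: π^{-1}(V) = {17, 18, 20, 21} ∉ τ ✗.
  V = {[19], [20=21]}: π^{-1}(V) = {19, 20, 21} ∉ τ ✗.
  V = {[17], [19], [20=21]}: π^{-1}(V) = {17, 19, 20, 21} ∉ τ ✗.
  V = {[18], [19], [20=21]}: π^{-1}(V) = {18, 19, 20, 21} ∉ τ ✗.
  V = {[17], [18], [19], [20=21]}: π^{-1}(V) = {17, 18, 19, 20, 21} ∈ τ ✓.
Open sets in the quotient: τ_Q = {{}, {[18]}, {[17], [18]}, {[17], [18], [19], [20=21]}} (4 elements).


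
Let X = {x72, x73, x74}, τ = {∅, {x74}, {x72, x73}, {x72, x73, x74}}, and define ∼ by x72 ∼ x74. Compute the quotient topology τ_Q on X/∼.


X/∼ = {[x72=x74], [x73]}; |τ_Q| = 2.

Equivalence classes: [x72=x74], [x73].
Quotient map π: X → X/∼ sends x72 ↦ [x72=x74], x73 ↦ [x73], x74 ↦ [x72=x74].
For each subset V ⊆ X/∼, compute π^{-1}(V) ⊆ X and check whether π^{-1}(V) ∈ τ. V is open in τ_Q iff π^{-1}(V) ∈ τ.
  V = {}: π^{-1}(V) = ∅ ∈ τ ✓.
  V = {[x72=x74]}: π^{-1}(V) = {x72, x74} ∉ τ ✗.
  V = {[x73]}: π^{-1}(V) = {x73} ∉ τ ✗.
  V = {[x72=x74], [x73]}: π^{-1}(V) = {x72, x73, x74} ∈ τ ✓.
Open sets in the quotient: τ_Q = {{}, {[x72=x74], [x73]}} (2 elements).


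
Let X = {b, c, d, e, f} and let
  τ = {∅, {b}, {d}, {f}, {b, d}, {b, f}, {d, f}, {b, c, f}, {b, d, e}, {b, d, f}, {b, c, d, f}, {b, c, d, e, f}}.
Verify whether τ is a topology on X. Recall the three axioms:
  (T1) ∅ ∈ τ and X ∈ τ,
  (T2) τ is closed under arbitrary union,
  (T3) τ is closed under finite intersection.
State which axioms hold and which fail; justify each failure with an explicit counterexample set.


τ is NOT a topology on X.

Axiom (T1): ∅ ∈ τ? Yes; X ∈ τ? Yes.
Axiom (T2/T3): check pairwise unions and intersections of members of τ.
Counterexample for (T2): {f} ∪ {b, d, e} = {b, d, e, f} ∉ τ. Therefore τ is NOT a topology.


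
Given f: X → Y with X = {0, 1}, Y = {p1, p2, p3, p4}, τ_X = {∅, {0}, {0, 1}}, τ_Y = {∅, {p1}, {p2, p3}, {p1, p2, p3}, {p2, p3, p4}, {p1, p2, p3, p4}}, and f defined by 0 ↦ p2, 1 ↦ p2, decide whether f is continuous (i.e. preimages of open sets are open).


f IS continuous.

Compute f^{-1}(U) for each U ∈ τ_Y:
  U = ∅: f^{-1}(U) = ∅ ∈ τ_X ✓.
  U = {p1}: f^{-1}(U) = ∅ ∈ τ_X ✓.
  U = {p2, p3}: f^{-1}(U) = {0, 1} ∈ τ_X ✓.
  U = {p1, p2, p3}: f^{-1}(U) = {0, 1} ∈ τ_X ✓.
  U = {p2, p3, p4}: f^{-1}(U) = {0, 1} ∈ τ_X ✓.
  U = {p1, p2, p3, p4}: f^{-1}(U) = {0, 1} ∈ τ_X ✓.
Every preimage lies in τ_X, so f IS continuous.


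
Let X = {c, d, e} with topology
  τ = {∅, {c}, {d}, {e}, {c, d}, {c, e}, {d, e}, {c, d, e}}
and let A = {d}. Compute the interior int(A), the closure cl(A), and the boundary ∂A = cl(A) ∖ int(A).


int(A) = {d}, cl(A) = {d}, ∂A = ∅.

Closed sets in (X, τ) are complements of opens:
  closed(X, τ) = {∅, {c}, {d}, {e}, {c, d}, {c, e}, {d, e}, {c, d, e}}.
int(A) = ⋃ {U ∈ τ : U ⊆ A}. Opens contained in A: ∅, {d}.
Taking the union of these: int(A) = {d}.
cl(A) = ⋂ {C closed : A ⊆ C}. Closed sets containing A: {d}, {c, d}, {d, e}, {c, d, e}.
Intersecting these: cl(A) = {d}.
∂A = cl(A) ∖ int(A) = {d} ∖ {d} = ∅.


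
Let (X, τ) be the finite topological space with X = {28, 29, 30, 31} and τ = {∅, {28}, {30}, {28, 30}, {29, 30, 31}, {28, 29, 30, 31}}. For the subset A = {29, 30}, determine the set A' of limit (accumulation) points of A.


A' = {29, 31}

For each x ∈ X, list the open sets U ∈ τ with x ∈ U, then check whether U ∩ (A ∖ {x}) ≠ ∅ for every such U.
  x = 28: open {28} ∋ x has {28} ∩ (A ∖ {28}) = ∅, so x is NOT a limit point.
  x = 29: opens ∋ x are {29, 30, 31}, {28, 29, 30, 31}; each meets A ∖ {29}, so x IS a limit point.
  x = 30: open {30} ∋ x has {30} ∩ (A ∖ {30}) = ∅, so x is NOT a limit point.
  x = 31: opens ∋ x are {29, 30, 31}, {28, 29, 30, 31}; each meets A ∖ {31}, so x IS a limit point.
Collecting: A' = {29, 31}.


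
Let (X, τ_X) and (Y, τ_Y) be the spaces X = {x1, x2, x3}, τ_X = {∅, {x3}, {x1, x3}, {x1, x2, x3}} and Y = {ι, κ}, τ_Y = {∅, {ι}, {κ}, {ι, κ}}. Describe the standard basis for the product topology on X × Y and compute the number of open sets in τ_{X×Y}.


Basis B = {∅ × ∅, {x3} × {ι}, {x3} × {κ}, {x1, x3} × {ι}, {x1, x3} × {κ}, {x3} × {ι, κ}, {x1, x2, x3} × {ι}, {x1, x2, x3} × {κ}, {x1, x3} × {ι, κ}, {x1, x2, x3} × {ι, κ}}; |τ_{X×Y}| = 16.

Enumerate products U × V with U ∈ τ_X, V ∈ τ_Y (deduplicated):
  ∅ × ∅ = {} (∅)
  {x3} × {ι} = {(x3,ι)}
  {x3} × {κ} = {(x3,κ)}
  {x1, x3} × {ι} = {(x1,ι), (x3,ι)}
  {x1, x3} × {κ} = {(x1,κ), (x3,κ)}
  {x3} × {ι, κ} = {(x3,ι), (x3,κ)}
  {x1, x2, x3} × {ι} = {(x1,ι), (x2,ι), (x3,ι)}
  {x1, x2, x3} × {κ} = {(x1,κ), (x2,κ), (x3,κ)}
  {x1, x3} × {ι, κ} = {(x1,ι), (x1,κ), (x3,ι), (x3,κ)}
  {x1, x2, x3} × {ι, κ} = {(x1,ι), (x1,κ), (x2,ι), (x2,κ), (x3,ι), (x3,κ)}
These 10 distinct sets form the basis B.
Close under arbitrary unions to get τ_{X×Y}; counting gives |τ_{X×Y}| = 16.


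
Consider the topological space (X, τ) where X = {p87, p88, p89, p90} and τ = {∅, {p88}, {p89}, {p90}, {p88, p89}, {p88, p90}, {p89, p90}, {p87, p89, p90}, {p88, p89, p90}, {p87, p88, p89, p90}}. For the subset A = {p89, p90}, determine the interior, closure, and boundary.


int(A) = {p89, p90}, cl(A) = {p87, p89, p90}, ∂A = {p87}.

Closed sets in (X, τ) are complements of opens:
  closed(X, τ) = {∅, {p87}, {p88}, {p87, p88}, {p87, p89}, {p87, p90}, {p87, p88, p89}, {p87, p88, p90}, {p87, p89, p90}, {p87, p88, p89, p90}}.
int(A) = ⋃ {U ∈ τ : U ⊆ A}. Opens contained in A: ∅, {p89}, {p90}, {p89, p90}.
Taking the union of these: int(A) = {p89, p90}.
cl(A) = ⋂ {C closed : A ⊆ C}. Closed sets containing A: {p87, p89, p90}, {p87, p88, p89, p90}.
Intersecting these: cl(A) = {p87, p89, p90}.
∂A = cl(A) ∖ int(A) = {p87, p89, p90} ∖ {p89, p90} = {p87}.


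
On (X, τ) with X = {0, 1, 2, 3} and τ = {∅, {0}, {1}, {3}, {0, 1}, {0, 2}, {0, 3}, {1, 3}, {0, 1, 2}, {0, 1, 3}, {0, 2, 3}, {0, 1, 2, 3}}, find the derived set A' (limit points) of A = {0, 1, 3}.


A' = {2}

For each x ∈ X, list the open sets U ∈ τ with x ∈ U, then check whether U ∩ (A ∖ {x}) ≠ ∅ for every such U.
  x = 0: open {0} ∋ x has {0} ∩ (A ∖ {0}) = ∅, so x is NOT a limit point.
  x = 1: open {1} ∋ x has {1} ∩ (A ∖ {1}) = ∅, so x is NOT a limit point.
  x = 2: opens ∋ x are {0, 2}, {0, 1, 2}, {0, 2, 3}, {0, 1, 2, 3}; each meets A ∖ {2}, so x IS a limit point.
  x = 3: open {3} ∋ x has {3} ∩ (A ∖ {3}) = ∅, so x is NOT a limit point.
Collecting: A' = {2}.


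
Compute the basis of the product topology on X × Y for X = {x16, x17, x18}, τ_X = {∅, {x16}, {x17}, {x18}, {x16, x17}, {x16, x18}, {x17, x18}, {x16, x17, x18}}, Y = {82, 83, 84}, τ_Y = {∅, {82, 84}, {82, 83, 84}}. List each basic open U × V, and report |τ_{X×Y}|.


Basis B = {∅ × ∅, {x16} × {82, 84}, {x17} × {82, 84}, {x18} × {82, 84}, {x16} × {82, 83, 84}, {x17} × {82, 83, 84}, {x18} × {82, 83, 84}, {x16, x17} × {82, 84}, {x16, x18} × {82, 84}, {x17, x18} × {82, 84}, {x16, x17} × {82, 83, 84}, {x16, x18} × {82, 83, 84}, {x16, x17, x18} × {82, 84}, {x17, x18} × {82, 83, 84}, {x16, x17, x18} × {82, 83, 84}}; |τ_{X×Y}| = 27.

Enumerate products U × V with U ∈ τ_X, V ∈ τ_Y (deduplicated):
  ∅ × ∅ = {} (∅)
  {x16} × {82, 84} = {(x16,82), (x16,84)}
  {x17} × {82, 84} = {(x17,82), (x17,84)}
  {x18} × {82, 84} = {(x18,82), (x18,84)}
  {x16} × {82, 83, 84} = {(x16,82), (x16,83), (x16,84)}
  {x17} × {82, 83, 84} = {(x17,82), (x17,83), (x17,84)}
  {x18} × {82, 83, 84} = {(x18,82), (x18,83), (x18,84)}
  {x16, x17} × {82, 84} = {(x16,82), (x16,84), (x17,82), (x17,84)}
  {x16, x18} × {82, 84} = {(x16,82), (x16,84), (x18,82), (x18,84)}
  {x17, x18} × {82, 84} = {(x17,82), (x17,84), (x18,82), (x18,84)}
  {x16, x17} × {82, 83, 84} = {(x16,82), (x16,83), (x16,84), (x17,82), (x17,83), (x17,84)}
  {x16, x18} × {82, 83, 84} = {(x16,82), (x16,83), (x16,84), (x18,82), (x18,83), (x18,84)}
  {x16, x17, x18} × {82, 84} = {(x16,82), (x16,84), (x17,82), (x17,84), (x18,82), (x18,84)}
  {x17, x18} × {82, 83, 84} = {(x17,82), (x17,83), (x17,84), (x18,82), (x18,83), (x18,84)}
  {x16, x17, x18} × {82, 83, 84} = {(x16,82), (x16,83), (x16,84), (x17,82), (x17,83), (x17,84), (x18,82), (x18,83), (x18,84)}
These 15 distinct sets form the basis B.
Close under arbitrary unions to get τ_{X×Y}; counting gives |τ_{X×Y}| = 27.
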